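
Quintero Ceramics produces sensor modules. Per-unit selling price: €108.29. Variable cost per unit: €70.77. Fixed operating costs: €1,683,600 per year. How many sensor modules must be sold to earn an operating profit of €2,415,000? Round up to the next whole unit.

109,238 sensor modules

Each unit contributes €108.29 − €70.77 = €37.52.
Required volume = (fixed costs + target profit) ÷ CM = (€1,683,600 + €2,415,000) ÷ €37.52 = 109,237.74, so 109,238 sensor modules.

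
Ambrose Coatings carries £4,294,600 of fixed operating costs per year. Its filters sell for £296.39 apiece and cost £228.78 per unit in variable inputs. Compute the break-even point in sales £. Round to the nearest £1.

£18,826,749

Contribution margin per unit = £296.39 − £228.78 = £67.61, a CM ratio of £67.61 ÷ £296.39 = 0.2281.
Break-even sales = FC ÷ CM ratio = £4,294,600 × £296.39 / £67.61 = £18,826,749.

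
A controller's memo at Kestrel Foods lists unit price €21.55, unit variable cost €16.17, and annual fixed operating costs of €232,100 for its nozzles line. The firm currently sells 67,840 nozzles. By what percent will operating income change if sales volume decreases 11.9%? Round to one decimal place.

At 67,840 units, contribution = 67,840 × €5.38 = €364,979.20.
EBIT = €364,979.20 − €232,100 = €132,879.20.
Degree of operating leverage = €364,979.20 / €132,879.20 = 2.7467.
Operating income changes by 2.7467 × -11.9% = -32.7%.

-32.7%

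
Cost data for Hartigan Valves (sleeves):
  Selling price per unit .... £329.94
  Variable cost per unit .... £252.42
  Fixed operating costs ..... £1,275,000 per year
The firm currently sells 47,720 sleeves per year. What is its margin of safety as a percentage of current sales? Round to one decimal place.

65.5%

Unit CM = price − variable cost = £329.94 − £252.42 = £77.52. Break-even units = £1,275,000 ÷ £77.52 = 16,447.37; break-even revenue = 16,447.37 × £329.94 = £5,426,644.74.
Current sales = 47,720 × £329.94 = £15,744,736.80.
Margin of safety = (£15,744,736.80 − £5,426,644.74) ÷ £15,744,736.80 = 65.5%.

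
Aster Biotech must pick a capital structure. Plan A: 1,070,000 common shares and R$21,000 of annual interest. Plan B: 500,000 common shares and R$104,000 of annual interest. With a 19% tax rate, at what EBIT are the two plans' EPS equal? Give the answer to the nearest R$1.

At indifference, (EBIT − 21,000)(1 − t)/1,070,000 = (EBIT − 104,000)(1 − t)/500,000.
The (1 − t) factor cancels: (EBIT − 21,000) × 500,000 = (EBIT − 104,000) × 1,070,000.
EBIT × (1,070,000 − 500,000) = 104,000 × 1,070,000 − 21,000 × 500,000 = 100,780,000,000, so EBIT = 100,780,000,000 ÷ 570,000 = 176,807.02.

R$176,807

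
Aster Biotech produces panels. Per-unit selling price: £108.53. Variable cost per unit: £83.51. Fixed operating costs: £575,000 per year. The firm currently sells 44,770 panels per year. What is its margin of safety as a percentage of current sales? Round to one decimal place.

Unit CM = price − variable cost = £108.53 − £83.51 = £25.02. Break-even units = £575,000 ÷ £25.02 = 22,981.61; break-even revenue = 22,981.61 × £108.53 = £2,494,194.64.
Current sales = 44,770 × £108.53 = £4,858,888.10.
Margin of safety = (£4,858,888.10 − £2,494,194.64) ÷ £4,858,888.10 = 48.7%.

48.7%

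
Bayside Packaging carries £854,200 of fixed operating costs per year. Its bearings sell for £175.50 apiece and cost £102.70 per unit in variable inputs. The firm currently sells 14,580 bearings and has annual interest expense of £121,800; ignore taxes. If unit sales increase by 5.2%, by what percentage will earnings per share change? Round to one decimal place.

+64.6%

Contribution at this volume is 14,580 × £72.80 = £1,061,424.00.
Subtracting fixed costs: EBIT = £1,061,424.00 − £854,200 = £207,224.00.
Interest = £121,800.00, so EBIT − I = £85,424.00.
DCL = total CM / (EBIT − I) = £1,061,424.00 / £85,424.00 = 12.4254.
EPS therefore changes by 12.4254 × (+5.2%) = +64.6%.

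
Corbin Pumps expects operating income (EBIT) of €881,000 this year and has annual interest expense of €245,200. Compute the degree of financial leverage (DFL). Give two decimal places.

1.39

Annual interest charges come to €245,200.00.
DFL = EBIT ÷ (EBIT − I) = €881,000 ÷ (€881,000 − €245,200.00) = €881,000 ÷ €635,800.00 = 1.3857.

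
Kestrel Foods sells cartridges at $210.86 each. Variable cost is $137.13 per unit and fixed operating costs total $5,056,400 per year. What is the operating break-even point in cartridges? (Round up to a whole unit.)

68,580 cartridges

Contribution margin per unit = $210.86 − $137.13 = $73.73.
Units to break even: $5,056,400 ÷ $73.73 = 68,579.95, rounded up to 68,580.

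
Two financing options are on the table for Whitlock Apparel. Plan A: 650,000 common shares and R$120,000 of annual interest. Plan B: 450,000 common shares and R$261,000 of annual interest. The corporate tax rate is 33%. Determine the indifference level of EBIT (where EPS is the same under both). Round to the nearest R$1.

R$578,250

At indifference, (EBIT − 120,000)(1 − t)/650,000 = (EBIT − 261,000)(1 − t)/450,000.
Cancelling (1 − t) and cross-multiplying: 450,000·(EBIT − 120,000) = 650,000·(EBIT − 261,000).
Solving, EBIT = (261,000·650,000 − 120,000·450,000) / (650,000 − 450,000) = 115,650,000,000 / 200,000 = 578,250.00.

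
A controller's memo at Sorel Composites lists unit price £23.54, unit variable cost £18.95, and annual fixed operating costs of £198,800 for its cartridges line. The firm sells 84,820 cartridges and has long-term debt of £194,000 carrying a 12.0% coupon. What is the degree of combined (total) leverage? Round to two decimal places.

Contribution at this volume is 84,820 × £4.59 = £389,323.80.
Operating income = contribution − fixed costs = £389,323.80 − £198,800 = £190,523.80. Interest = £23,280.00, so EBIT − I = £167,243.80.
Degree of total leverage = total CM / (EBIT − interest) = £389,323.80 / £167,243.80 = 2.3279.

2.33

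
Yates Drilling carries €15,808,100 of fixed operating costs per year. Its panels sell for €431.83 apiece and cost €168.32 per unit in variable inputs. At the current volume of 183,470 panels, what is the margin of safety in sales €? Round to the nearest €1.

Contribution margin per unit = €431.83 − €168.32 = €263.51. Break-even units = €15,808,100 ÷ €263.51 = 59,990.51; break-even revenue = 59,990.51 × €431.83 = €25,905,703.10.
Actual sales revenue = 183,470 × €431.83 = €79,227,850.10.
Margin of safety = €79,227,850.10 − €25,905,703.10 = €53,322,147.

€53,322,147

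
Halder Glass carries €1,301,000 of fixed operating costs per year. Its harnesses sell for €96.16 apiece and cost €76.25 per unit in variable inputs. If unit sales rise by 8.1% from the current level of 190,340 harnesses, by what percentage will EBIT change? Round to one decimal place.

Total contribution margin = 190,340 × €19.91 = €3,789,669.40.
EBIT = €3,789,669.40 − €1,301,000 = €2,488,669.40.
Degree of operating leverage = €3,789,669.40 / €2,488,669.40 = 1.5228.
Operating income changes by 1.5228 × +8.1% = +12.3%.

+12.3%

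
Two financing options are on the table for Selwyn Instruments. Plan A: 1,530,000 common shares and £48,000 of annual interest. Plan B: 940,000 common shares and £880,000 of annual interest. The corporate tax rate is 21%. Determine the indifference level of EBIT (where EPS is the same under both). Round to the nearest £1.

At indifference, (EBIT − 48,000)(1 − t)/1,530,000 = (EBIT − 880,000)(1 − t)/940,000.
Cancelling (1 − t) and cross-multiplying: 940,000·(EBIT − 48,000) = 1,530,000·(EBIT − 880,000).
EBIT × (1,530,000 − 940,000) = 880,000 × 1,530,000 − 48,000 × 940,000 = 1,301,280,000,000, so EBIT = 1,301,280,000,000 ÷ 590,000 = 2,205,559.32.

£2,205,559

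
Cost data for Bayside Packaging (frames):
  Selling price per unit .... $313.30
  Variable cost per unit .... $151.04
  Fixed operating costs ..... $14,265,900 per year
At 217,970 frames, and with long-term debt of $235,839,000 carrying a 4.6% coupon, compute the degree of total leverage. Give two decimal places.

3.45

Total contribution margin = 217,970 × $162.26 = $35,367,812.20.
Operating income = contribution − fixed costs = $35,367,812.20 − $14,265,900 = $21,101,912.20. Interest = $10,848,594.00, so EBIT − I = $10,253,318.20.
Degree of total leverage = total CM / (EBIT − interest) = $35,367,812.20 / $10,253,318.20 = 3.4494.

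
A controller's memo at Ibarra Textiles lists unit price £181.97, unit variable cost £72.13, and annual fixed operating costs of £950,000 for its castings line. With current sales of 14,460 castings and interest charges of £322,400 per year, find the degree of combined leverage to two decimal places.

5.03

Total contribution margin = 14,460 × £109.84 = £1,588,286.40.
EBIT = £1,588,286.40 − £950,000 = £638,286.40. Interest = £322,400.00.
DOL = £1,588,286.40 ÷ £638,286.40 = 2.4884; DFL = £638,286.40 ÷ £315,886.40 = 2.0206.
DCL = DOL × DFL = 2.4884 × 2.0206 = 5.0281.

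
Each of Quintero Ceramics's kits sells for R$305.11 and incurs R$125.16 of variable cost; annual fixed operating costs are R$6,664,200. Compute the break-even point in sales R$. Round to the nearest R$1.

Contribution margin per unit = R$305.11 − R$125.16 = R$179.95, a CM ratio of R$179.95 ÷ R$305.11 = 0.5898.
Break-even revenue = fixed costs × price ÷ CM = R$6,664,200 × R$305.11 ÷ R$179.95 = R$11,299,328.

R$11,299,328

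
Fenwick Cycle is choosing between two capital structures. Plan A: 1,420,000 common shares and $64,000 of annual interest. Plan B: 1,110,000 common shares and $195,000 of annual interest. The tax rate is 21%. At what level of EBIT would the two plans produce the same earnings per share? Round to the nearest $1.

$664,065

At indifference, (EBIT − 64,000)(1 − t)/1,420,000 = (EBIT − 195,000)(1 − t)/1,110,000.
Cancelling (1 − t) and cross-multiplying: 1,110,000·(EBIT − 64,000) = 1,420,000·(EBIT − 195,000).
Solving, EBIT = (195,000·1,420,000 − 64,000·1,110,000) / (1,420,000 − 1,110,000) = 205,860,000,000 / 310,000 = 664,064.52.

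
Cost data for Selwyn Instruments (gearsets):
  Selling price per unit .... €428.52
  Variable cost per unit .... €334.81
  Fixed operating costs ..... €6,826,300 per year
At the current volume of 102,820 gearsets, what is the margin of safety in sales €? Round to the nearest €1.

Each unit contributes €428.52 − €334.81 = €93.71. Break-even units = €6,826,300 ÷ €93.71 = 72,844.95; break-even revenue = 72,844.95 × €428.52 = €31,215,516.76.
Actual sales revenue = 102,820 × €428.52 = €44,060,426.40.
Margin of safety = €44,060,426.40 − €31,215,516.76 = €12,844,910.

€12,844,910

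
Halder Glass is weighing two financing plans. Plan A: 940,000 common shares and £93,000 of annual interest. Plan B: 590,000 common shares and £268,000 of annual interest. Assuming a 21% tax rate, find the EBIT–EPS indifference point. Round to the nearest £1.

£563,000

At indifference, (EBIT − 93,000)(1 − t)/940,000 = (EBIT − 268,000)(1 − t)/590,000.
Cancelling (1 − t) and cross-multiplying: 590,000·(EBIT − 93,000) = 940,000·(EBIT − 268,000).
EBIT × (940,000 − 590,000) = 268,000 × 940,000 − 93,000 × 590,000 = 197,050,000,000, so EBIT = 197,050,000,000 ÷ 350,000 = 563,000.00.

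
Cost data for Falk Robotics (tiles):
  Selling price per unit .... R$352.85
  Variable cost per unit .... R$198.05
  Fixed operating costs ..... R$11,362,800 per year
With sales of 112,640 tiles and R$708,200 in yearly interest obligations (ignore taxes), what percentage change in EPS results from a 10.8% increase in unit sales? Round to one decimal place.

+35.1%

At 112,640 units, contribution = 112,640 × R$154.80 = R$17,436,672.00.
Subtracting fixed costs: EBIT = R$17,436,672.00 − R$11,362,800 = R$6,073,872.00.
After interest of R$708,200.00, pre-tax earnings = R$5,365,672.00.
DCL = total CM / (EBIT − I) = R$17,436,672.00 / R$5,365,672.00 = 3.2497.
EPS therefore changes by 3.2497 × (+10.8%) = +35.1%.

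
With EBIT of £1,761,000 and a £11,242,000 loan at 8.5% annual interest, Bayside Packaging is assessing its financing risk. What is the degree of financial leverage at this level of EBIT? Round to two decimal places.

2.19

Annual interest charges come to £955,570.00.
Degree of financial leverage = EBIT / (EBIT − interest) = £1,761,000 / £805,430.00 = 2.1864.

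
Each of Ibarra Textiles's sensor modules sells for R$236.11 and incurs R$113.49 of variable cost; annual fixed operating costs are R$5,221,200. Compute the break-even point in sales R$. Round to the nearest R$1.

R$10,053,642

Contribution margin per unit = R$236.11 − R$113.49 = R$122.62, a CM ratio of R$122.62 ÷ R$236.11 = 0.5193.
Break-even revenue = fixed costs × price ÷ CM = R$5,221,200 × R$236.11 ÷ R$122.62 = R$10,053,642.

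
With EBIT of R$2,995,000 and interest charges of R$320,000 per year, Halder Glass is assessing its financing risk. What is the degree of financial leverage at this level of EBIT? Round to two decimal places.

Interest = R$320,000.00.
Degree of financial leverage = EBIT / (EBIT − interest) = R$2,995,000 / R$2,675,000.00 = 1.1196.

1.12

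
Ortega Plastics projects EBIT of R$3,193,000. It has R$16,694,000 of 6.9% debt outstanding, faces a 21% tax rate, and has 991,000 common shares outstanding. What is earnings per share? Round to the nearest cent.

R$1.63

Interest = R$1,151,886.00, so EBT = R$3,193,000 − R$1,151,886.00 = R$2,041,114.00.
Net income = R$2,041,114.00 × (1 − 0.21) = R$1,612,480.06.
EPS = R$1,612,480.06 ÷ 991,000 = R$1.63.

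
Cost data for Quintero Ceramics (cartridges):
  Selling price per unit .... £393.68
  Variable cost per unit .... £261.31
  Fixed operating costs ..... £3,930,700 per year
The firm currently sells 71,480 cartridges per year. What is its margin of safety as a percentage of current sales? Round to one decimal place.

58.5%

Contribution margin per unit = £393.68 − £261.31 = £132.37. Break-even units = £3,930,700 ÷ £132.37 = 29,694.79; break-even revenue = 29,694.79 × £393.68 = £11,690,246.85.
Current sales = 71,480 × £393.68 = £28,140,246.40.
Margin of safety = (£28,140,246.40 − £11,690,246.85) ÷ £28,140,246.40 = 58.5%.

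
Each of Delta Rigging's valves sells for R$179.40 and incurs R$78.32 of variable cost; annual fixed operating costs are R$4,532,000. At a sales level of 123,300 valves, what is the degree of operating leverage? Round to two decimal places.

1.57

Contribution at this volume is 123,300 × R$101.08 = R$12,463,164.00.
Subtracting fixed costs: EBIT = R$12,463,164.00 − R$4,532,000 = R$7,931,164.00.
Degree of operating leverage = R$12,463,164.00 / R$7,931,164.00 = 1.5714.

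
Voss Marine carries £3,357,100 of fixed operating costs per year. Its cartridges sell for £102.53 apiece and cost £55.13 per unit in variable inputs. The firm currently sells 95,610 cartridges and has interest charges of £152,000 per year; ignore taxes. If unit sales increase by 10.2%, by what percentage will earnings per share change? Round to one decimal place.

+45.2%

At 95,610 units, contribution = 95,610 × £47.40 = £4,531,914.00.
EBIT = £4,531,914.00 − £3,357,100 = £1,174,814.00.
After interest of £152,000.00, pre-tax earnings = £1,022,814.00.
Degree of combined leverage = contribution ÷ (EBIT − I) = £4,531,914.00 ÷ £1,022,814.00 = 4.4308.
EPS therefore changes by 4.4308 × (+10.2%) = +45.2%.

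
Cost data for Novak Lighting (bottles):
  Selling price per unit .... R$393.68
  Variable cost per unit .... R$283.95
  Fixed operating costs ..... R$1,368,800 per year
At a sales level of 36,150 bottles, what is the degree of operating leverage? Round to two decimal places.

Contribution at this volume is 36,150 × R$109.73 = R$3,966,739.50.
Operating income = contribution − fixed costs = R$3,966,739.50 − R$1,368,800 = R$2,597,939.50.
DOL = contribution ÷ EBIT = R$3,966,739.50 ÷ R$2,597,939.50 = 1.5269.

1.53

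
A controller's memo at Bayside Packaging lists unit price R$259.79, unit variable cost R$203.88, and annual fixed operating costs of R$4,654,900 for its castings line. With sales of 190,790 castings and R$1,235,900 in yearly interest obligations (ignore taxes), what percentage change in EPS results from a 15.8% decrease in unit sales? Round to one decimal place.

Total contribution margin = 190,790 × R$55.91 = R$10,667,068.90.
Subtracting fixed costs: EBIT = R$10,667,068.90 − R$4,654,900 = R$6,012,168.90.
Interest = R$1,235,900.00, so EBIT − I = R$4,776,268.90.
Degree of combined leverage = contribution ÷ (EBIT − I) = R$10,667,068.90 ÷ R$4,776,268.90 = 2.2333.
EPS therefore changes by 2.2333 × (-15.8%) = -35.3%.

-35.3%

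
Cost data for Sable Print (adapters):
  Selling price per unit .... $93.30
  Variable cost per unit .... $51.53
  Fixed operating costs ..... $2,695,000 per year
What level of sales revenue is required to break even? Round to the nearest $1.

$6,019,715

CM per unit = $93.30 − $51.53 = $41.77; CM ratio = $41.77 / $93.30 = 0.4477.
Break-even revenue = fixed costs × price ÷ CM = $2,695,000 × $93.30 ÷ $41.77 = $6,019,715.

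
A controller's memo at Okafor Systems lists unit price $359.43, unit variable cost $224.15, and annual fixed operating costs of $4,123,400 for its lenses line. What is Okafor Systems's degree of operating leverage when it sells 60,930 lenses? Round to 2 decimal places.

Contribution at this volume is 60,930 × $135.28 = $8,242,610.40.
Subtracting fixed costs: EBIT = $8,242,610.40 − $4,123,400 = $4,119,210.40.
DOL = contribution ÷ EBIT = $8,242,610.40 ÷ $4,119,210.40 = 2.0010.

2.00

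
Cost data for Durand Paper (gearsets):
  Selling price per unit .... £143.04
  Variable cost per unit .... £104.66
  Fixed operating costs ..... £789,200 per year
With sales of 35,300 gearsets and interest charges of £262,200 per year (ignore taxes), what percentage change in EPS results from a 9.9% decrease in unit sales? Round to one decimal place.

-44.2%

At 35,300 units, contribution = 35,300 × £38.38 = £1,354,814.00.
Subtracting fixed costs: EBIT = £1,354,814.00 − £789,200 = £565,614.00.
Interest = £262,200.00, so EBIT − I = £303,414.00.
DCL = total CM / (EBIT − I) = £1,354,814.00 / £303,414.00 = 4.4652.
%ΔEPS = DCL × %ΔSales = 4.4652 × -9.9% = -44.2%.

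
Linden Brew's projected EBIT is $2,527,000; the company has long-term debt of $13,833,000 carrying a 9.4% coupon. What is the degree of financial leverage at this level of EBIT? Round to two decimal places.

Annual interest charges come to $1,300,302.00.
DFL = EBIT ÷ (EBIT − I) = $2,527,000 ÷ ($2,527,000 − $1,300,302.00) = $2,527,000 ÷ $1,226,698.00 = 2.0600.

2.06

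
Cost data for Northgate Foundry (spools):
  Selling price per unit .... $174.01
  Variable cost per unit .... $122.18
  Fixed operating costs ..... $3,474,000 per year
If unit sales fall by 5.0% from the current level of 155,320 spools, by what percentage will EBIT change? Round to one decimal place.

At 155,320 units, contribution = 155,320 × $51.83 = $8,050,235.60.
Operating income = contribution − fixed costs = $8,050,235.60 − $3,474,000 = $4,576,235.60.
Degree of operating leverage = $8,050,235.60 / $4,576,235.60 = 1.7591.
So EBIT moves 1.7591 × (-5.0%) = -8.8%.

-8.8%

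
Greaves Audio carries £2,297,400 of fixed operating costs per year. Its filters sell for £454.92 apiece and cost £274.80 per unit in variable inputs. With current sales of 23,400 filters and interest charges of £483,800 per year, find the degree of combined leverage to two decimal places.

2.94

Contribution at this volume is 23,400 × £180.12 = £4,214,808.00.
Operating income = contribution − fixed costs = £4,214,808.00 − £2,297,400 = £1,917,408.00. Interest = £483,800.00, so EBIT − I = £1,433,608.00.
DCL = contribution ÷ (EBIT − I) = £4,214,808.00 ÷ £1,433,608.00 = 2.9400.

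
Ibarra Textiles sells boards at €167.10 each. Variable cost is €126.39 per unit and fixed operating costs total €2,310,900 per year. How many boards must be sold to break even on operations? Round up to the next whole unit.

56,765 boards

Unit CM = price − variable cost = €167.10 − €126.39 = €40.71.
Units to break even: €2,310,900 ÷ €40.71 = 56,764.92, rounded up to 56,765.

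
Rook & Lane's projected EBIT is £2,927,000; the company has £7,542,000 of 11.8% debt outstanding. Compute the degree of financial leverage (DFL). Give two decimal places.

Interest = £889,956.00.
Degree of financial leverage = EBIT / (EBIT − interest) = £2,927,000 / £2,037,044.00 = 1.4369.

1.44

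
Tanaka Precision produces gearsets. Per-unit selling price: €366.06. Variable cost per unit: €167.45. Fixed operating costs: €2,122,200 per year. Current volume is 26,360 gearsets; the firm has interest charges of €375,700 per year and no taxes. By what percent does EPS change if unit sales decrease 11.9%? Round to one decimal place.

Total contribution margin = 26,360 × €198.61 = €5,235,359.60.
Operating income = contribution − fixed costs = €5,235,359.60 − €2,122,200 = €3,113,159.60.
Interest = €375,700.00, so EBIT − I = €2,737,459.60.
DCL = total CM / (EBIT − I) = €5,235,359.60 / €2,737,459.60 = 1.9125.
EPS therefore changes by 1.9125 × (-11.9%) = -22.8%.

-22.8%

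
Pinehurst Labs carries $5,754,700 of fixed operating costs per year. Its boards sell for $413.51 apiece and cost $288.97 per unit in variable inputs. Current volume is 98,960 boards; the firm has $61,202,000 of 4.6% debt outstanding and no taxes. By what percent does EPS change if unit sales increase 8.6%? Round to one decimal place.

At 98,960 units, contribution = 98,960 × $124.54 = $12,324,478.40.
Subtracting fixed costs: EBIT = $12,324,478.40 − $5,754,700 = $6,569,778.40.
After interest of $2,815,292.00, pre-tax earnings = $3,754,486.40.
Degree of combined leverage = contribution ÷ (EBIT − I) = $12,324,478.40 ÷ $3,754,486.40 = 3.2826.
%ΔEPS = DCL × %ΔSales = 3.2826 × +8.6% = +28.2%.

+28.2%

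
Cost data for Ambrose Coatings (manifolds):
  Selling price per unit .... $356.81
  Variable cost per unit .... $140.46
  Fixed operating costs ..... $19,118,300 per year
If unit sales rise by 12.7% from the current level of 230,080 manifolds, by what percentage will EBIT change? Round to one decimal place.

Total contribution margin = 230,080 × $216.35 = $49,777,808.00.
Operating income = contribution − fixed costs = $49,777,808.00 − $19,118,300 = $30,659,508.00.
So DOL = total CM / EBIT = $49,777,808.00 / $30,659,508.00 = 1.6236.
%ΔEBIT = DOL × %ΔSales = 1.6236 × +12.7% = +20.6%.

+20.6%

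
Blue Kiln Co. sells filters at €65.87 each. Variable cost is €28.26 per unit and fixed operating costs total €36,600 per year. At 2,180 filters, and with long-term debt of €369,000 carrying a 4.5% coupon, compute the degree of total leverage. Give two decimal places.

2.85

At 2,180 units, contribution = 2,180 × €37.61 = €81,989.80.
Subtracting fixed costs: EBIT = €81,989.80 − €36,600 = €45,389.80. Interest = €16,605.00, so EBIT − I = €28,784.80.
Degree of total leverage = total CM / (EBIT − interest) = €81,989.80 / €28,784.80 = 2.8484.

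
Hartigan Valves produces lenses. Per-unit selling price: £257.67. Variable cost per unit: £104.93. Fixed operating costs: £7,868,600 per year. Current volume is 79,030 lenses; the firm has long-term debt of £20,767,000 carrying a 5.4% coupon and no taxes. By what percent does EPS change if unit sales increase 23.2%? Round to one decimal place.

At 79,030 units, contribution = 79,030 × £152.74 = £12,071,042.20.
EBIT = £12,071,042.20 − £7,868,600 = £4,202,442.20.
After interest of £1,121,418.00, pre-tax earnings = £3,081,024.20.
Degree of combined leverage = contribution ÷ (EBIT − I) = £12,071,042.20 ÷ £3,081,024.20 = 3.9179.
%ΔEPS = DCL × %ΔSales = 3.9179 × +23.2% = +90.9%.

+90.9%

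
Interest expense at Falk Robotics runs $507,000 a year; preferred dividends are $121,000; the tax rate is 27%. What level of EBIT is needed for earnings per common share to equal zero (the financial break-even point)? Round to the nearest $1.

$672,753

Preferred dividends are paid after tax, so their pre-tax equivalent is $121,000 ÷ (1 − 0.27) = $165,753.42.
EPS = 0 when EBIT covers interest plus the pre-tax preferred burden: $507,000 + $165,753.42 = $672,753.42.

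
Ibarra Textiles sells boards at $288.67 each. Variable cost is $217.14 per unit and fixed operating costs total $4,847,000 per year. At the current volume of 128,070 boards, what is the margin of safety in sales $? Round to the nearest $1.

Contribution margin per unit = $288.67 − $217.14 = $71.53. Break-even units = $4,847,000 ÷ $71.53 = 67,761.78; break-even revenue = 67,761.78 × $288.67 = $19,560,792.53.
Actual sales revenue = 128,070 × $288.67 = $36,969,966.90.
Margin of safety = $36,969,966.90 − $19,560,792.53 = $17,409,174.

$17,409,174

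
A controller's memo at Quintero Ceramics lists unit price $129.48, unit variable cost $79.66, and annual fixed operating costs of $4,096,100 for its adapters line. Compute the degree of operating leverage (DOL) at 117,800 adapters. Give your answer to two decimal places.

At 117,800 units, contribution = 117,800 × $49.82 = $5,868,796.00.
Subtracting fixed costs: EBIT = $5,868,796.00 − $4,096,100 = $1,772,696.00.
Degree of operating leverage = $5,868,796.00 / $1,772,696.00 = 3.3107.

3.31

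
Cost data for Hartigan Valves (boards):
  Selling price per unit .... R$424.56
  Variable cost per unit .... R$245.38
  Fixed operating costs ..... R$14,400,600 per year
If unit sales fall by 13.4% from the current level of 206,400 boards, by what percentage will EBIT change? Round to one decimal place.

Contribution at this volume is 206,400 × R$179.18 = R$36,982,752.00.
Operating income = contribution − fixed costs = R$36,982,752.00 − R$14,400,600 = R$22,582,152.00.
Degree of operating leverage = R$36,982,752.00 / R$22,582,152.00 = 1.6377.
%ΔEBIT = DOL × %ΔSales = 1.6377 × -13.4% = -21.9%.

-21.9%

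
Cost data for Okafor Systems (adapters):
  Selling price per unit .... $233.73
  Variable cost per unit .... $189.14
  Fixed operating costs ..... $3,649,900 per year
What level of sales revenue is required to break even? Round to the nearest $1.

Contribution margin per unit = $233.73 − $189.14 = $44.59, a CM ratio of $44.59 ÷ $233.73 = 0.1908.
Break-even revenue = fixed costs × price ÷ CM = $3,649,900 × $233.73 ÷ $44.59 = $19,131,893.

$19,131,893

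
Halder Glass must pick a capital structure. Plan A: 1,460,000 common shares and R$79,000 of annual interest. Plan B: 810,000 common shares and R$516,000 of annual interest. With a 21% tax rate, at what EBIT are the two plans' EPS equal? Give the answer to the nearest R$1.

R$1,060,569

At indifference, (EBIT − 79,000)(1 − t)/1,460,000 = (EBIT − 516,000)(1 − t)/810,000.
The (1 − t) factor cancels: (EBIT − 79,000) × 810,000 = (EBIT − 516,000) × 1,460,000.
EBIT × (1,460,000 − 810,000) = 516,000 × 1,460,000 − 79,000 × 810,000 = 689,370,000,000, so EBIT = 689,370,000,000 ÷ 650,000 = 1,060,569.23.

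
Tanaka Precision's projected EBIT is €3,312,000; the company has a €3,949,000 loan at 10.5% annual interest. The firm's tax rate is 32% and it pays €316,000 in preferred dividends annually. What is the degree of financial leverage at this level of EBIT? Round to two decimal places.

1.36

Interest = €414,645.00.
Preferred dividends grossed up pre-tax: €316,000 / (1 − 0.32) = €464,705.88.
DFL = EBIT ÷ [EBIT − I − D_p/(1−t)] = €3,312,000 ÷ [€3,312,000 − €414,645.00 − €464,705.88] = €3,312,000 ÷ €2,432,649.12 = 1.3615.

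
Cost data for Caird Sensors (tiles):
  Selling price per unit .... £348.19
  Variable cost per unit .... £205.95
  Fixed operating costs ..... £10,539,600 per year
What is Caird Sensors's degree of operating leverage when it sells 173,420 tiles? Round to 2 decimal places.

1.75

Total contribution margin = 173,420 × £142.24 = £24,667,260.80.
EBIT = £24,667,260.80 − £10,539,600 = £14,127,660.80.
Degree of operating leverage = £24,667,260.80 / £14,127,660.80 = 1.7460.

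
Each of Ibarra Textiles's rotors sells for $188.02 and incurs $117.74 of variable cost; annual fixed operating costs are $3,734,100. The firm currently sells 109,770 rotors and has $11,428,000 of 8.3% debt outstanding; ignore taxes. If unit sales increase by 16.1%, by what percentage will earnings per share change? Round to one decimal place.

Total contribution margin = 109,770 × $70.28 = $7,714,635.60.
EBIT = $7,714,635.60 − $3,734,100 = $3,980,535.60.
After interest of $948,524.00, pre-tax earnings = $3,032,011.60.
DCL = total CM / (EBIT − I) = $7,714,635.60 / $3,032,011.60 = 2.5444.
%ΔEPS = DCL × %ΔSales = 2.5444 × +16.1% = +41.0%.

+41.0%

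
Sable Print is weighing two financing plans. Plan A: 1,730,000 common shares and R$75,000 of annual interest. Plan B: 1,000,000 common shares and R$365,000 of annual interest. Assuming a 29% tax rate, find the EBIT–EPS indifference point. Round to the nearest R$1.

R$762,260

At indifference, (EBIT − 75,000)(1 − t)/1,730,000 = (EBIT − 365,000)(1 − t)/1,000,000.
Cancelling (1 − t) and cross-multiplying: 1,000,000·(EBIT − 75,000) = 1,730,000·(EBIT − 365,000).
EBIT × (1,730,000 − 1,000,000) = 365,000 × 1,730,000 − 75,000 × 1,000,000 = 556,450,000,000, so EBIT = 556,450,000,000 ÷ 730,000 = 762,260.27.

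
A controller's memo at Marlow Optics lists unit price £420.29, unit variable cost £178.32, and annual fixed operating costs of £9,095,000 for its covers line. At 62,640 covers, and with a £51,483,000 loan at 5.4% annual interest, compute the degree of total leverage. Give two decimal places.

4.62

Total contribution margin = 62,640 × £241.97 = £15,157,000.80.
Subtracting fixed costs: EBIT = £15,157,000.80 − £9,095,000 = £6,062,000.80. Interest = £2,780,082.00.
DOL = £15,157,000.80 ÷ £6,062,000.80 = 2.5003; DFL = £6,062,000.80 ÷ £3,281,918.80 = 1.8471.
Combined leverage = 2.5003 × 1.8471 = 4.6183.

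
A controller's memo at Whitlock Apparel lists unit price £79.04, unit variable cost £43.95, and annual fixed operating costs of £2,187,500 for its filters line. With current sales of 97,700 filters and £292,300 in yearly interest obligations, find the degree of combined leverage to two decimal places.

Total contribution margin = 97,700 × £35.09 = £3,428,293.00.
Subtracting fixed costs: EBIT = £3,428,293.00 − £2,187,500 = £1,240,793.00. Interest = £292,300.00, so EBIT − I = £948,493.00.
DCL = contribution ÷ (EBIT − I) = £3,428,293.00 ÷ £948,493.00 = 3.6145.

3.61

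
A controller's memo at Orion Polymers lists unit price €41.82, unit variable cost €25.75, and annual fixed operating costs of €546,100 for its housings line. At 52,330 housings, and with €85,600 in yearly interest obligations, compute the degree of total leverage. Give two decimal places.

4.02

Total contribution margin = 52,330 × €16.07 = €840,943.10.
EBIT = €840,943.10 − €546,100 = €294,843.10. Interest = €85,600.00.
DOL = €840,943.10 ÷ €294,843.10 = 2.8522; DFL = €294,843.10 ÷ €209,243.10 = 1.4091.
Combined leverage = 2.8522 × 1.4091 = 4.0190.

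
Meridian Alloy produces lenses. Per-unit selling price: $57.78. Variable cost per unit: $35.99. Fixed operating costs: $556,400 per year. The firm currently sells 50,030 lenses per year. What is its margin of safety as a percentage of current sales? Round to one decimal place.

49.0%

Contribution margin per unit = $57.78 − $35.99 = $21.79. Break-even units = $556,400 ÷ $21.79 = 25,534.65; break-even revenue = 25,534.65 × $57.78 = $1,475,392.01.
Actual sales revenue = 50,030 × $57.78 = $2,890,733.40.
Margin of safety = ($2,890,733.40 − $1,475,392.01) ÷ $2,890,733.40 = 49.0%.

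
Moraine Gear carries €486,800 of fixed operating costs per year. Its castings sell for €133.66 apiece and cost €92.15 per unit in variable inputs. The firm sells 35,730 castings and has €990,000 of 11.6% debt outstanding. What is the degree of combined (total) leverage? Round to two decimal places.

Contribution at this volume is 35,730 × €41.51 = €1,483,152.30.
Operating income = contribution − fixed costs = €1,483,152.30 − €486,800 = €996,352.30. Interest = €114,840.00.
DOL = €1,483,152.30 ÷ €996,352.30 = 1.4886; DFL = €996,352.30 ÷ €881,512.30 = 1.1303.
Combined leverage = 1.4886 × 1.1303 = 1.6826.

1.68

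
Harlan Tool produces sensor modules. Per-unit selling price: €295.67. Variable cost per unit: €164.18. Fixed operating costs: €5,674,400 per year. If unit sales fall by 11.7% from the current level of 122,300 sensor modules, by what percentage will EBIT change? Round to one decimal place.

At 122,300 units, contribution = 122,300 × €131.49 = €16,081,227.00.
Subtracting fixed costs: EBIT = €16,081,227.00 − €5,674,400 = €10,406,827.00.
So DOL = total CM / EBIT = €16,081,227.00 / €10,406,827.00 = 1.5453.
Operating income changes by 1.5453 × -11.7% = -18.1%.

-18.1%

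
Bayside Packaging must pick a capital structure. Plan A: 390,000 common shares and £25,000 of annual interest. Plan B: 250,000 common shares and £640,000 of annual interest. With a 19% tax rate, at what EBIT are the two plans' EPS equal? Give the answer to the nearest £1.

£1,738,214

Set EPS_A = EPS_B: (EBIT − £25,000)(1 − 0.19) ÷ 390,000 = (EBIT − £640,000)(1 − 0.19) ÷ 250,000.
Cancelling (1 − t) and cross-multiplying: 250,000·(EBIT − 25,000) = 390,000·(EBIT − 640,000).
Solving, EBIT = (640,000·390,000 − 25,000·250,000) / (390,000 − 250,000) = 243,350,000,000 / 140,000 = 1,738,214.29.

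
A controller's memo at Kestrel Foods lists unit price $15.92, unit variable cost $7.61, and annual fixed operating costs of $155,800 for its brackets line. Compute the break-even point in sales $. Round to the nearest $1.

$298,476

Contribution margin per unit = $15.92 − $7.61 = $8.31, a CM ratio of $8.31 ÷ $15.92 = 0.5220.
Break-even sales = FC ÷ CM ratio = $155,800 × $15.92 / $8.31 = $298,476.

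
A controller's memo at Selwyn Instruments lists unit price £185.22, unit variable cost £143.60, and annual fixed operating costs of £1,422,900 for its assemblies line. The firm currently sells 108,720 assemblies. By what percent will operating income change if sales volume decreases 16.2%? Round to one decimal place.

-23.6%

Contribution at this volume is 108,720 × £41.62 = £4,524,926.40.
EBIT = £4,524,926.40 − £1,422,900 = £3,102,026.40.
DOL = contribution ÷ EBIT = £4,524,926.40 ÷ £3,102,026.40 = 1.4587.
So EBIT moves 1.4587 × (-16.2%) = -23.6%.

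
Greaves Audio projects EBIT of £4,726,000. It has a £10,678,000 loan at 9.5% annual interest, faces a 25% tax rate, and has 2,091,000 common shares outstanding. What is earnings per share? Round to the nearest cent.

£1.33

Pre-tax income = £4,726,000 − £1,014,410.00 = £3,711,590.00.
After tax at 25%: net income = £3,711,590.00 × 0.75 = £2,783,692.50.
Per share: £2,783,692.50 / 2,091,000 shares = £1.33.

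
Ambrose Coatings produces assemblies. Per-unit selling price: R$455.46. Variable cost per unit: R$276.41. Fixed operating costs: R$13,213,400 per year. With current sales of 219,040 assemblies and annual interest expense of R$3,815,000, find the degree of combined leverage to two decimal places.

1.77

At 219,040 units, contribution = 219,040 × R$179.05 = R$39,219,112.00.
EBIT = R$39,219,112.00 − R$13,213,400 = R$26,005,712.00. Interest = R$3,815,000.00, so EBIT − I = R$22,190,712.00.
DCL = contribution ÷ (EBIT − I) = R$39,219,112.00 ÷ R$22,190,712.00 = 1.7674.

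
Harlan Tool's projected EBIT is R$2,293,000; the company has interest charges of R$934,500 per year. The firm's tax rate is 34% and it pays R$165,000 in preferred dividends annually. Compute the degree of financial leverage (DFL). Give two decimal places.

Annual interest charges come to R$934,500.00.
Pre-tax preferred-dividend burden = R$165,000 ÷ (1 − 0.34) = R$250,000.00.
DFL = EBIT ÷ [EBIT − I − D_p/(1−t)] = R$2,293,000 ÷ [R$2,293,000 − R$934,500.00 − R$250,000.00] = R$2,293,000 ÷ R$1,108,500.00 = 2.0686.

2.07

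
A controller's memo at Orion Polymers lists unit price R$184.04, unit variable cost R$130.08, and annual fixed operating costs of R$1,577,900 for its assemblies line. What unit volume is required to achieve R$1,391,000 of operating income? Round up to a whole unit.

55,021 assemblies

Unit CM = price − variable cost = R$184.04 − R$130.08 = R$53.96.
Units = (FC + target) / CM = (R$1,577,900 + R$1,391,000) / R$53.96 = 55,020.39, so 55,021 assemblies.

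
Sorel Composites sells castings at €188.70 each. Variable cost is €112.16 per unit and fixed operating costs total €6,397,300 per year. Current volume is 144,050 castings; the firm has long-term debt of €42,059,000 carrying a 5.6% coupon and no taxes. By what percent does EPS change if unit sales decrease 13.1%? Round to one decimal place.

Total contribution margin = 144,050 × €76.54 = €11,025,587.00.
EBIT = €11,025,587.00 − €6,397,300 = €4,628,287.00.
Interest = €2,355,304.00, so EBIT − I = €2,272,983.00.
DCL = total CM / (EBIT − I) = €11,025,587.00 / €2,272,983.00 = 4.8507.
EPS therefore changes by 4.8507 × (-13.1%) = -63.5%.

-63.5%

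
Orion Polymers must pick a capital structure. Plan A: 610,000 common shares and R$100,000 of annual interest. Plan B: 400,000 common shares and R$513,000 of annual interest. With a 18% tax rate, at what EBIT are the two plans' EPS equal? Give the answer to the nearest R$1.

Set EPS_A = EPS_B: (EBIT − R$100,000)(1 − 0.18) ÷ 610,000 = (EBIT − R$513,000)(1 − 0.18) ÷ 400,000.
The (1 − t) factor cancels: (EBIT − 100,000) × 400,000 = (EBIT − 513,000) × 610,000.
EBIT × (610,000 − 400,000) = 513,000 × 610,000 − 100,000 × 400,000 = 272,930,000,000, so EBIT = 272,930,000,000 ÷ 210,000 = 1,299,666.67.

R$1,299,667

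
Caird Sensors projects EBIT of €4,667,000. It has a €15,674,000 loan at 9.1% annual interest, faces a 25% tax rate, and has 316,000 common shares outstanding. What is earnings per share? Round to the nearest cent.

€7.69

Pre-tax income = €4,667,000 − €1,426,334.00 = €3,240,666.00.
Net income = €3,240,666.00 × (1 − 0.25) = €2,430,499.50.
Per share: €2,430,499.50 / 316,000 shares = €7.69.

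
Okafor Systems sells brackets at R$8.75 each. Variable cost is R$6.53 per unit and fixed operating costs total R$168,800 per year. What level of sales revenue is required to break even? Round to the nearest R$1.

Contribution margin per unit = R$8.75 − R$6.53 = R$2.22, a CM ratio of R$2.22 ÷ R$8.75 = 0.2537.
Break-even revenue = fixed costs × price ÷ CM = R$168,800 × R$8.75 ÷ R$2.22 = R$665,315.

R$665,315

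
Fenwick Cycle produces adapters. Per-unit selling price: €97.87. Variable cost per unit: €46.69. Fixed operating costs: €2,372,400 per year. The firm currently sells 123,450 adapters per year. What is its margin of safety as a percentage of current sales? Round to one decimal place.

Contribution margin per unit = €97.87 − €46.69 = €51.18. Break-even units = €2,372,400 ÷ €51.18 = 46,354.04; break-even revenue = 46,354.04 × €97.87 = €4,536,670.34.
Current sales = 123,450 × €97.87 = €12,082,051.50.
Margin of safety = (€12,082,051.50 − €4,536,670.34) ÷ €12,082,051.50 = 62.5%.

62.5%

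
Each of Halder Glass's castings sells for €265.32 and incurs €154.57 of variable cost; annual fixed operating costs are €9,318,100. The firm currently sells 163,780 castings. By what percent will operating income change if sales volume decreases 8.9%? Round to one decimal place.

At 163,780 units, contribution = 163,780 × €110.75 = €18,138,635.00.
Subtracting fixed costs: EBIT = €18,138,635.00 − €9,318,100 = €8,820,535.00.
DOL = contribution ÷ EBIT = €18,138,635.00 ÷ €8,820,535.00 = 2.0564.
So EBIT moves 2.0564 × (-8.9%) = -18.3%.

-18.3%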